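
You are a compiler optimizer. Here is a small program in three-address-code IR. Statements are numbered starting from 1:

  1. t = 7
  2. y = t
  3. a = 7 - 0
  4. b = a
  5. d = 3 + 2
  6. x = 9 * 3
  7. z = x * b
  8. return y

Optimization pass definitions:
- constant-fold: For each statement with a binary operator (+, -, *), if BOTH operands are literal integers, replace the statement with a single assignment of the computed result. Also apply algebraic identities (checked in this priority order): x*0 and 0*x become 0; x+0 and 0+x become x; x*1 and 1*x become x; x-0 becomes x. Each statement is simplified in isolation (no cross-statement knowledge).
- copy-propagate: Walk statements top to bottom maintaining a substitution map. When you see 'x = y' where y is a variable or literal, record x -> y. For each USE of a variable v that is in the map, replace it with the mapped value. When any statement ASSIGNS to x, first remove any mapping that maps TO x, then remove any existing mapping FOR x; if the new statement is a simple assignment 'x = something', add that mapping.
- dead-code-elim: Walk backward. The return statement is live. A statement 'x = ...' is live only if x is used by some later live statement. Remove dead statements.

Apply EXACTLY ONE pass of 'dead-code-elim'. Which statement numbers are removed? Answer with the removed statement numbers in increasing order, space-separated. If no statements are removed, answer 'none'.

Answer: 3 4 5 6 7

Derivation:
Backward liveness scan:
Stmt 1 't = 7': KEEP (t is live); live-in = []
Stmt 2 'y = t': KEEP (y is live); live-in = ['t']
Stmt 3 'a = 7 - 0': DEAD (a not in live set ['y'])
Stmt 4 'b = a': DEAD (b not in live set ['y'])
Stmt 5 'd = 3 + 2': DEAD (d not in live set ['y'])
Stmt 6 'x = 9 * 3': DEAD (x not in live set ['y'])
Stmt 7 'z = x * b': DEAD (z not in live set ['y'])
Stmt 8 'return y': KEEP (return); live-in = ['y']
Removed statement numbers: [3, 4, 5, 6, 7]
Surviving IR:
  t = 7
  y = t
  return y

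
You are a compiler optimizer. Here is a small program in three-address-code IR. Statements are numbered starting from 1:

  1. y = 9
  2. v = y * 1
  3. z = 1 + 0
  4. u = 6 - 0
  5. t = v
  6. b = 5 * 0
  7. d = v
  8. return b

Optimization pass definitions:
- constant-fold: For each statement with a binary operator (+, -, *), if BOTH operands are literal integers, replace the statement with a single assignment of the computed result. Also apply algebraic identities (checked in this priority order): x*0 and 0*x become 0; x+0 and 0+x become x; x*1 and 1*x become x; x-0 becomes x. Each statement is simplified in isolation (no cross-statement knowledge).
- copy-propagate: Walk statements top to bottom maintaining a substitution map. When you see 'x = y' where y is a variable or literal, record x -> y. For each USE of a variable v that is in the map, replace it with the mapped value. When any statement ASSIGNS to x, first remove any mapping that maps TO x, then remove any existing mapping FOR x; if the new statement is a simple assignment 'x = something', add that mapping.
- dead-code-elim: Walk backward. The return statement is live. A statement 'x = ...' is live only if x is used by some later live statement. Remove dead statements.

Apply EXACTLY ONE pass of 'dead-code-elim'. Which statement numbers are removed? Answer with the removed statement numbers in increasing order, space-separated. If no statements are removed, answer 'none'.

Backward liveness scan:
Stmt 1 'y = 9': DEAD (y not in live set [])
Stmt 2 'v = y * 1': DEAD (v not in live set [])
Stmt 3 'z = 1 + 0': DEAD (z not in live set [])
Stmt 4 'u = 6 - 0': DEAD (u not in live set [])
Stmt 5 't = v': DEAD (t not in live set [])
Stmt 6 'b = 5 * 0': KEEP (b is live); live-in = []
Stmt 7 'd = v': DEAD (d not in live set ['b'])
Stmt 8 'return b': KEEP (return); live-in = ['b']
Removed statement numbers: [1, 2, 3, 4, 5, 7]
Surviving IR:
  b = 5 * 0
  return b

Answer: 1 2 3 4 5 7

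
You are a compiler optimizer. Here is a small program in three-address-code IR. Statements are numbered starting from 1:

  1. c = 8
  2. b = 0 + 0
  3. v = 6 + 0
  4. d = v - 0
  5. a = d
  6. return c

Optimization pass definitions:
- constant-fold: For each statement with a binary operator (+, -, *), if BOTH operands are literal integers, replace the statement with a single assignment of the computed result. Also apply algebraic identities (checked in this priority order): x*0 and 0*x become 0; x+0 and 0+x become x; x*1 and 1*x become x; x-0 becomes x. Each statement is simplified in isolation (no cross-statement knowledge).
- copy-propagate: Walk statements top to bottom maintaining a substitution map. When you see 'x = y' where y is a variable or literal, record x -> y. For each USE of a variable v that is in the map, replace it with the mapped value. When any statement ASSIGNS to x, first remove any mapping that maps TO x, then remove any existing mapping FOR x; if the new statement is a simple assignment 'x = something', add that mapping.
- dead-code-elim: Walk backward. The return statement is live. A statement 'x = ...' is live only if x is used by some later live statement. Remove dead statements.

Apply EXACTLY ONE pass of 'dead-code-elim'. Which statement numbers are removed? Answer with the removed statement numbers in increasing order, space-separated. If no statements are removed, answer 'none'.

Answer: 2 3 4 5

Derivation:
Backward liveness scan:
Stmt 1 'c = 8': KEEP (c is live); live-in = []
Stmt 2 'b = 0 + 0': DEAD (b not in live set ['c'])
Stmt 3 'v = 6 + 0': DEAD (v not in live set ['c'])
Stmt 4 'd = v - 0': DEAD (d not in live set ['c'])
Stmt 5 'a = d': DEAD (a not in live set ['c'])
Stmt 6 'return c': KEEP (return); live-in = ['c']
Removed statement numbers: [2, 3, 4, 5]
Surviving IR:
  c = 8
  return c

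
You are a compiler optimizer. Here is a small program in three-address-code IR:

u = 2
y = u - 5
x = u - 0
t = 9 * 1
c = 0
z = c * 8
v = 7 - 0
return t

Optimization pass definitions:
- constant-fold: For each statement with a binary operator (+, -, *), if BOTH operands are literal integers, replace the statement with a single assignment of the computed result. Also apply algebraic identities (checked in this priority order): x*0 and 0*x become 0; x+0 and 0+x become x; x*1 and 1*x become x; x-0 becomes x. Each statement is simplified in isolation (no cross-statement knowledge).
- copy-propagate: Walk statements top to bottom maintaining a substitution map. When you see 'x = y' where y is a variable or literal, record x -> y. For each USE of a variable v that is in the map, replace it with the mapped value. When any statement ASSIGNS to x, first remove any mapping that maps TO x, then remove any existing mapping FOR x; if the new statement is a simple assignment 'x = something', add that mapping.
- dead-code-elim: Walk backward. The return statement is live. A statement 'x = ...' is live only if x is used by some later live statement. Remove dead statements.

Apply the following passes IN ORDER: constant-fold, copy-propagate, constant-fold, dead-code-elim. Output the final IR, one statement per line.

Answer: return 9

Derivation:
Initial IR:
  u = 2
  y = u - 5
  x = u - 0
  t = 9 * 1
  c = 0
  z = c * 8
  v = 7 - 0
  return t
After constant-fold (8 stmts):
  u = 2
  y = u - 5
  x = u
  t = 9
  c = 0
  z = c * 8
  v = 7
  return t
After copy-propagate (8 stmts):
  u = 2
  y = 2 - 5
  x = 2
  t = 9
  c = 0
  z = 0 * 8
  v = 7
  return 9
After constant-fold (8 stmts):
  u = 2
  y = -3
  x = 2
  t = 9
  c = 0
  z = 0
  v = 7
  return 9
After dead-code-elim (1 stmts):
  return 9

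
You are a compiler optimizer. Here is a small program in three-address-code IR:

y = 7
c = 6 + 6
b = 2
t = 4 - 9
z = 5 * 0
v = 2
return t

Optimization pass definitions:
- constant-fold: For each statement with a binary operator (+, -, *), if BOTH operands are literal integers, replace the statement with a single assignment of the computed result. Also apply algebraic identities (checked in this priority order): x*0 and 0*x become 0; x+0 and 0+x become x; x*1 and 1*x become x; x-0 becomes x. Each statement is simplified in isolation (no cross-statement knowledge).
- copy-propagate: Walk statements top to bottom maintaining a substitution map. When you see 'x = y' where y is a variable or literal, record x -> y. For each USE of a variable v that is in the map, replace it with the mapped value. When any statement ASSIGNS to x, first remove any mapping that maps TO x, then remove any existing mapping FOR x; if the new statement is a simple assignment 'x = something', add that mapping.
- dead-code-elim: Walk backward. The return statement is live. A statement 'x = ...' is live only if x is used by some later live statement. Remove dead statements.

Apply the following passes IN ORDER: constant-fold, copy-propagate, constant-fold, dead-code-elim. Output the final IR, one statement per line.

Answer: return -5

Derivation:
Initial IR:
  y = 7
  c = 6 + 6
  b = 2
  t = 4 - 9
  z = 5 * 0
  v = 2
  return t
After constant-fold (7 stmts):
  y = 7
  c = 12
  b = 2
  t = -5
  z = 0
  v = 2
  return t
After copy-propagate (7 stmts):
  y = 7
  c = 12
  b = 2
  t = -5
  z = 0
  v = 2
  return -5
After constant-fold (7 stmts):
  y = 7
  c = 12
  b = 2
  t = -5
  z = 0
  v = 2
  return -5
After dead-code-elim (1 stmts):
  return -5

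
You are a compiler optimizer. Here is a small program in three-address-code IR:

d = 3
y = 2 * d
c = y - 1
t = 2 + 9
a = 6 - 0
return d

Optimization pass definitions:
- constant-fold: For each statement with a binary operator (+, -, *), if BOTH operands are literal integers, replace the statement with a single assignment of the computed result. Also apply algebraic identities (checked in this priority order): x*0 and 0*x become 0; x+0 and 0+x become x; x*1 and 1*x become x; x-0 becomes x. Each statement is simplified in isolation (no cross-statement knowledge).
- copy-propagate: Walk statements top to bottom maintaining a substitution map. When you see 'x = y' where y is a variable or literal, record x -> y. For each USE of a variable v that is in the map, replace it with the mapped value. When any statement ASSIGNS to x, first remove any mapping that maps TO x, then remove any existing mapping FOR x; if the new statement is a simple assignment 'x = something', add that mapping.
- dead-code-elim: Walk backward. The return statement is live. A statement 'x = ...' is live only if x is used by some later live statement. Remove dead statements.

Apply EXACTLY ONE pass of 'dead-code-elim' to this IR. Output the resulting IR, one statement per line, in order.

Applying dead-code-elim statement-by-statement:
  [6] return d  -> KEEP (return); live=['d']
  [5] a = 6 - 0  -> DEAD (a not live)
  [4] t = 2 + 9  -> DEAD (t not live)
  [3] c = y - 1  -> DEAD (c not live)
  [2] y = 2 * d  -> DEAD (y not live)
  [1] d = 3  -> KEEP; live=[]
Result (2 stmts):
  d = 3
  return d

Answer: d = 3
return d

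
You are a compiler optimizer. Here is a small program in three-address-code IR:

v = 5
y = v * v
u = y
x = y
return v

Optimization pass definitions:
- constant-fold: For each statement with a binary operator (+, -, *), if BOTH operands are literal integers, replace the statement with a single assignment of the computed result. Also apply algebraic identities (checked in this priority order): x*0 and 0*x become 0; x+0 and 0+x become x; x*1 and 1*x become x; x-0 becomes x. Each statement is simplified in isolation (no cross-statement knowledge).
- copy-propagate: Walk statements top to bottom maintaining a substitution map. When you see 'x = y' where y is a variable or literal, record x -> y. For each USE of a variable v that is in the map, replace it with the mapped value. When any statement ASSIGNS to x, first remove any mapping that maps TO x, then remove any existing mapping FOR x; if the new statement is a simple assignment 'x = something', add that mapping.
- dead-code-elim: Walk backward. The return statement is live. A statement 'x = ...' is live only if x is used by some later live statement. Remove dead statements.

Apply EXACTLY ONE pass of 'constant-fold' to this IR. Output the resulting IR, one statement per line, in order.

Applying constant-fold statement-by-statement:
  [1] v = 5  (unchanged)
  [2] y = v * v  (unchanged)
  [3] u = y  (unchanged)
  [4] x = y  (unchanged)
  [5] return v  (unchanged)
Result (5 stmts):
  v = 5
  y = v * v
  u = y
  x = y
  return v

Answer: v = 5
y = v * v
u = y
x = y
return v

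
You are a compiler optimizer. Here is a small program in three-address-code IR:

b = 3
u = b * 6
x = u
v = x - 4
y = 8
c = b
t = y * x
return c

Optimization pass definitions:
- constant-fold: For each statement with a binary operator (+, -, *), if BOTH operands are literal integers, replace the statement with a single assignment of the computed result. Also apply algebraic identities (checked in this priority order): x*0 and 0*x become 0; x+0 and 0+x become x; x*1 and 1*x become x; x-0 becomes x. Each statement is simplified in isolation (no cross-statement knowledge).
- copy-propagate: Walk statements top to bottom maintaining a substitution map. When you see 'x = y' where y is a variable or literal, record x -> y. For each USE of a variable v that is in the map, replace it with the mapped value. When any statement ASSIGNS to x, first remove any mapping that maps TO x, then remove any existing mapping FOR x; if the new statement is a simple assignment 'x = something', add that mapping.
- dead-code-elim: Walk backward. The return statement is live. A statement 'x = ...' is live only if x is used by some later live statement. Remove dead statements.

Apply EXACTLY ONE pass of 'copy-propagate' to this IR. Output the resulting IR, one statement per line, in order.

Answer: b = 3
u = 3 * 6
x = u
v = u - 4
y = 8
c = 3
t = 8 * u
return 3

Derivation:
Applying copy-propagate statement-by-statement:
  [1] b = 3  (unchanged)
  [2] u = b * 6  -> u = 3 * 6
  [3] x = u  (unchanged)
  [4] v = x - 4  -> v = u - 4
  [5] y = 8  (unchanged)
  [6] c = b  -> c = 3
  [7] t = y * x  -> t = 8 * u
  [8] return c  -> return 3
Result (8 stmts):
  b = 3
  u = 3 * 6
  x = u
  v = u - 4
  y = 8
  c = 3
  t = 8 * u
  return 3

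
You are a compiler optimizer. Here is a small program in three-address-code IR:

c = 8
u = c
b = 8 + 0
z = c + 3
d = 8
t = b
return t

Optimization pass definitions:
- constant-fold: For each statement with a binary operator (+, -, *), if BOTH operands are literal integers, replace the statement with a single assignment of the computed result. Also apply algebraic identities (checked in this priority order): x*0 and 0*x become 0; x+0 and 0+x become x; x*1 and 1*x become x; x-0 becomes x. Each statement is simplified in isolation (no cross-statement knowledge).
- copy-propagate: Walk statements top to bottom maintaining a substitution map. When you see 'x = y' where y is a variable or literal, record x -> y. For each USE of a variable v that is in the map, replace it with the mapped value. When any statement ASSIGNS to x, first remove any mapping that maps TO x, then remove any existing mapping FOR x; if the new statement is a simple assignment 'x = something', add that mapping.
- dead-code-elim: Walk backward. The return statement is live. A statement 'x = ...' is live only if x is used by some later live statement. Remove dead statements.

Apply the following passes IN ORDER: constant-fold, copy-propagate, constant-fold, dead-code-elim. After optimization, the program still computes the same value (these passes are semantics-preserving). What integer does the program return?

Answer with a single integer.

Initial IR:
  c = 8
  u = c
  b = 8 + 0
  z = c + 3
  d = 8
  t = b
  return t
After constant-fold (7 stmts):
  c = 8
  u = c
  b = 8
  z = c + 3
  d = 8
  t = b
  return t
After copy-propagate (7 stmts):
  c = 8
  u = 8
  b = 8
  z = 8 + 3
  d = 8
  t = 8
  return 8
After constant-fold (7 stmts):
  c = 8
  u = 8
  b = 8
  z = 11
  d = 8
  t = 8
  return 8
After dead-code-elim (1 stmts):
  return 8
Evaluate:
  c = 8  =>  c = 8
  u = c  =>  u = 8
  b = 8 + 0  =>  b = 8
  z = c + 3  =>  z = 11
  d = 8  =>  d = 8
  t = b  =>  t = 8
  return t = 8

Answer: 8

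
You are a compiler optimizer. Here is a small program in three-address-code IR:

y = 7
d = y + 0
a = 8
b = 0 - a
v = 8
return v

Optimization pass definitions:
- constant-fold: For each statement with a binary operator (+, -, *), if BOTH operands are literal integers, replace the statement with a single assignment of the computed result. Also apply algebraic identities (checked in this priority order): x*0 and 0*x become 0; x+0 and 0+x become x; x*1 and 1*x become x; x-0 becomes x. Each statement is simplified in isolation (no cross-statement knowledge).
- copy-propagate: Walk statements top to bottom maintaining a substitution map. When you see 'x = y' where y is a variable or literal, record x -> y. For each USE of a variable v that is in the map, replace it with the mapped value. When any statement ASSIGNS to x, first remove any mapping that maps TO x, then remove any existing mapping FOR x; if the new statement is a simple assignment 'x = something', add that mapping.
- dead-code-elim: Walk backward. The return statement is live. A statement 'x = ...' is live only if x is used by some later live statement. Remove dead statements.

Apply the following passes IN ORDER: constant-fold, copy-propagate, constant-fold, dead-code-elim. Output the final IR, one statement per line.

Answer: return 8

Derivation:
Initial IR:
  y = 7
  d = y + 0
  a = 8
  b = 0 - a
  v = 8
  return v
After constant-fold (6 stmts):
  y = 7
  d = y
  a = 8
  b = 0 - a
  v = 8
  return v
After copy-propagate (6 stmts):
  y = 7
  d = 7
  a = 8
  b = 0 - 8
  v = 8
  return 8
After constant-fold (6 stmts):
  y = 7
  d = 7
  a = 8
  b = -8
  v = 8
  return 8
After dead-code-elim (1 stmts):
  return 8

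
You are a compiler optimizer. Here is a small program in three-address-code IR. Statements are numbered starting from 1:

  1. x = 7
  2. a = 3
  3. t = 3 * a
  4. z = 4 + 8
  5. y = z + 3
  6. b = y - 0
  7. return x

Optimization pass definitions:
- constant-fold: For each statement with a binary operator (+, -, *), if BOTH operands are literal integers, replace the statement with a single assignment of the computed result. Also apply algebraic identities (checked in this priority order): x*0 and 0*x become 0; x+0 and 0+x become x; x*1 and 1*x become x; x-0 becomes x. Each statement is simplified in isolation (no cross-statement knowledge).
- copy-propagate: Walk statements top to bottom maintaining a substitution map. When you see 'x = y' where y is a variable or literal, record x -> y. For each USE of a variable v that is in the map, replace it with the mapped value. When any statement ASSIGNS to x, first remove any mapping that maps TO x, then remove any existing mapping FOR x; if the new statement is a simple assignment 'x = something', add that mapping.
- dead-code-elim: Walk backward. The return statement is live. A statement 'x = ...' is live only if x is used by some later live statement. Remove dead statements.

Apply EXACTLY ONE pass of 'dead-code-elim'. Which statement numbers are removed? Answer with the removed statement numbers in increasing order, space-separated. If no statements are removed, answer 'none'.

Answer: 2 3 4 5 6

Derivation:
Backward liveness scan:
Stmt 1 'x = 7': KEEP (x is live); live-in = []
Stmt 2 'a = 3': DEAD (a not in live set ['x'])
Stmt 3 't = 3 * a': DEAD (t not in live set ['x'])
Stmt 4 'z = 4 + 8': DEAD (z not in live set ['x'])
Stmt 5 'y = z + 3': DEAD (y not in live set ['x'])
Stmt 6 'b = y - 0': DEAD (b not in live set ['x'])
Stmt 7 'return x': KEEP (return); live-in = ['x']
Removed statement numbers: [2, 3, 4, 5, 6]
Surviving IR:
  x = 7
  return x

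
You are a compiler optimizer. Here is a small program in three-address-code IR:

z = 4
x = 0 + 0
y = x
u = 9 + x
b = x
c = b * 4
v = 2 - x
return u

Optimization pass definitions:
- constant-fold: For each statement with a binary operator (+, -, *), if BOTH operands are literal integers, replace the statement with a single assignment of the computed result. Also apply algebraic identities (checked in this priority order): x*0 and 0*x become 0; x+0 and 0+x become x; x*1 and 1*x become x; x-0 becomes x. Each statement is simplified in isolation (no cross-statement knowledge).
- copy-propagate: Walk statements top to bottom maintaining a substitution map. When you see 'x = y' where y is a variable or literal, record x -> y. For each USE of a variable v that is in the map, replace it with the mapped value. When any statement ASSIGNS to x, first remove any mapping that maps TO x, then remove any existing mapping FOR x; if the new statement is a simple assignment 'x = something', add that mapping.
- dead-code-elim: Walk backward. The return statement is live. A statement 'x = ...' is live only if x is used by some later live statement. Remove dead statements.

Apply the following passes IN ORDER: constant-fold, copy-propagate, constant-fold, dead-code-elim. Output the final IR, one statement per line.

Answer: u = 9
return u

Derivation:
Initial IR:
  z = 4
  x = 0 + 0
  y = x
  u = 9 + x
  b = x
  c = b * 4
  v = 2 - x
  return u
After constant-fold (8 stmts):
  z = 4
  x = 0
  y = x
  u = 9 + x
  b = x
  c = b * 4
  v = 2 - x
  return u
After copy-propagate (8 stmts):
  z = 4
  x = 0
  y = 0
  u = 9 + 0
  b = 0
  c = 0 * 4
  v = 2 - 0
  return u
After constant-fold (8 stmts):
  z = 4
  x = 0
  y = 0
  u = 9
  b = 0
  c = 0
  v = 2
  return u
After dead-code-elim (2 stmts):
  u = 9
  return u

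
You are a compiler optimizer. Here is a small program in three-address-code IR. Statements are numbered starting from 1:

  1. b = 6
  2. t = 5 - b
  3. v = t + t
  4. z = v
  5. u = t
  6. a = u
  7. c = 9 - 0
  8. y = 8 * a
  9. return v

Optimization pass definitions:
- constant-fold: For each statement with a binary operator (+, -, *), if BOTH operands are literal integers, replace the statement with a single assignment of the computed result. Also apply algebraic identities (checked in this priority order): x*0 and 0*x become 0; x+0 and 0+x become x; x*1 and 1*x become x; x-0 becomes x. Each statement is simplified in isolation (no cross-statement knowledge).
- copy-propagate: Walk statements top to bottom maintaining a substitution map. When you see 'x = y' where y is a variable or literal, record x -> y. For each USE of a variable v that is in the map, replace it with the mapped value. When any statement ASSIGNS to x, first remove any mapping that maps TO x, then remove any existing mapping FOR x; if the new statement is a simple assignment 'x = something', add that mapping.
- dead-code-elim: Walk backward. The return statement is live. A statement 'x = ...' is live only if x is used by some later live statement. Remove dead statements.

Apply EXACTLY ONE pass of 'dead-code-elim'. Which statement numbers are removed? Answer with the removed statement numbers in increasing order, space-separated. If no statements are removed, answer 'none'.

Answer: 4 5 6 7 8

Derivation:
Backward liveness scan:
Stmt 1 'b = 6': KEEP (b is live); live-in = []
Stmt 2 't = 5 - b': KEEP (t is live); live-in = ['b']
Stmt 3 'v = t + t': KEEP (v is live); live-in = ['t']
Stmt 4 'z = v': DEAD (z not in live set ['v'])
Stmt 5 'u = t': DEAD (u not in live set ['v'])
Stmt 6 'a = u': DEAD (a not in live set ['v'])
Stmt 7 'c = 9 - 0': DEAD (c not in live set ['v'])
Stmt 8 'y = 8 * a': DEAD (y not in live set ['v'])
Stmt 9 'return v': KEEP (return); live-in = ['v']
Removed statement numbers: [4, 5, 6, 7, 8]
Surviving IR:
  b = 6
  t = 5 - b
  v = t + t
  return v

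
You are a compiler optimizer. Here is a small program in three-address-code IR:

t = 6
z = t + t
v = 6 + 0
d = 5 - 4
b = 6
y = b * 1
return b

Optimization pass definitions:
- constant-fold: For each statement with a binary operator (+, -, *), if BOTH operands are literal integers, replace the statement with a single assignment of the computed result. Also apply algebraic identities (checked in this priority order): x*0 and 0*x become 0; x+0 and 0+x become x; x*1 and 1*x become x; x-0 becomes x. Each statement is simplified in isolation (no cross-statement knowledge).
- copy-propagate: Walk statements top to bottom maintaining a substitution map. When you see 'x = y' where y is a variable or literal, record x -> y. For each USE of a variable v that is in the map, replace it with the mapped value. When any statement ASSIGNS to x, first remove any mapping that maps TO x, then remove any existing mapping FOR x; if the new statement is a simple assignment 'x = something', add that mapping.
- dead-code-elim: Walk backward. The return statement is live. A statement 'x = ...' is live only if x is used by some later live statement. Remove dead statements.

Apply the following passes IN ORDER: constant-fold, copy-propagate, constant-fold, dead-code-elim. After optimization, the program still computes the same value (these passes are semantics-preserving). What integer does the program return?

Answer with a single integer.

Initial IR:
  t = 6
  z = t + t
  v = 6 + 0
  d = 5 - 4
  b = 6
  y = b * 1
  return b
After constant-fold (7 stmts):
  t = 6
  z = t + t
  v = 6
  d = 1
  b = 6
  y = b
  return b
After copy-propagate (7 stmts):
  t = 6
  z = 6 + 6
  v = 6
  d = 1
  b = 6
  y = 6
  return 6
After constant-fold (7 stmts):
  t = 6
  z = 12
  v = 6
  d = 1
  b = 6
  y = 6
  return 6
After dead-code-elim (1 stmts):
  return 6
Evaluate:
  t = 6  =>  t = 6
  z = t + t  =>  z = 12
  v = 6 + 0  =>  v = 6
  d = 5 - 4  =>  d = 1
  b = 6  =>  b = 6
  y = b * 1  =>  y = 6
  return b = 6

Answer: 6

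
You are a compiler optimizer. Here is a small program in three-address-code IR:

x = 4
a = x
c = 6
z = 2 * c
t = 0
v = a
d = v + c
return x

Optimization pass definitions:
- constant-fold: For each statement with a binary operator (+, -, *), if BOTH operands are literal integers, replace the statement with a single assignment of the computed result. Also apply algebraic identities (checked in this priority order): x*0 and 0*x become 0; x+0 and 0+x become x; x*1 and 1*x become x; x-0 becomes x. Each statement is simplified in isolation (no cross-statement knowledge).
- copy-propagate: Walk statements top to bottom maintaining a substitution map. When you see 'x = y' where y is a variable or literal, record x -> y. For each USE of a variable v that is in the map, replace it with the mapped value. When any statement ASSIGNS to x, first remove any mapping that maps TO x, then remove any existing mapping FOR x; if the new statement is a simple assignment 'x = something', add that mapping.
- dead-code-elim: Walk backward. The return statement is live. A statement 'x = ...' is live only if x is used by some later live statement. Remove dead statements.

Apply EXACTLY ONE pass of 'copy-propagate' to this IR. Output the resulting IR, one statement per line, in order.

Answer: x = 4
a = 4
c = 6
z = 2 * 6
t = 0
v = 4
d = 4 + 6
return 4

Derivation:
Applying copy-propagate statement-by-statement:
  [1] x = 4  (unchanged)
  [2] a = x  -> a = 4
  [3] c = 6  (unchanged)
  [4] z = 2 * c  -> z = 2 * 6
  [5] t = 0  (unchanged)
  [6] v = a  -> v = 4
  [7] d = v + c  -> d = 4 + 6
  [8] return x  -> return 4
Result (8 stmts):
  x = 4
  a = 4
  c = 6
  z = 2 * 6
  t = 0
  v = 4
  d = 4 + 6
  return 4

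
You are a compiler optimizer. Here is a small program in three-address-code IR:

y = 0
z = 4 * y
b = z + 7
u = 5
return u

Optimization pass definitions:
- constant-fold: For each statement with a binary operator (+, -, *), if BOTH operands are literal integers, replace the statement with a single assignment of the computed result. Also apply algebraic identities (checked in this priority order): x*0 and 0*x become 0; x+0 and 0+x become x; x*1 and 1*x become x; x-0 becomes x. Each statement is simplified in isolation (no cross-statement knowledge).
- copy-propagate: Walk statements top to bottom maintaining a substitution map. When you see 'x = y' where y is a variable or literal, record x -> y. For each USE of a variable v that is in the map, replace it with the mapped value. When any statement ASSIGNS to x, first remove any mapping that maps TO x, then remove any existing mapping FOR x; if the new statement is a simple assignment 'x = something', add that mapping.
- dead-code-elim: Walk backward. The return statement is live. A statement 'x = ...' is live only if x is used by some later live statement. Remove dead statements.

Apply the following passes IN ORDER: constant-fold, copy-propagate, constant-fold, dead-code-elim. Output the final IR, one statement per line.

Initial IR:
  y = 0
  z = 4 * y
  b = z + 7
  u = 5
  return u
After constant-fold (5 stmts):
  y = 0
  z = 4 * y
  b = z + 7
  u = 5
  return u
After copy-propagate (5 stmts):
  y = 0
  z = 4 * 0
  b = z + 7
  u = 5
  return 5
After constant-fold (5 stmts):
  y = 0
  z = 0
  b = z + 7
  u = 5
  return 5
After dead-code-elim (1 stmts):
  return 5

Answer: return 5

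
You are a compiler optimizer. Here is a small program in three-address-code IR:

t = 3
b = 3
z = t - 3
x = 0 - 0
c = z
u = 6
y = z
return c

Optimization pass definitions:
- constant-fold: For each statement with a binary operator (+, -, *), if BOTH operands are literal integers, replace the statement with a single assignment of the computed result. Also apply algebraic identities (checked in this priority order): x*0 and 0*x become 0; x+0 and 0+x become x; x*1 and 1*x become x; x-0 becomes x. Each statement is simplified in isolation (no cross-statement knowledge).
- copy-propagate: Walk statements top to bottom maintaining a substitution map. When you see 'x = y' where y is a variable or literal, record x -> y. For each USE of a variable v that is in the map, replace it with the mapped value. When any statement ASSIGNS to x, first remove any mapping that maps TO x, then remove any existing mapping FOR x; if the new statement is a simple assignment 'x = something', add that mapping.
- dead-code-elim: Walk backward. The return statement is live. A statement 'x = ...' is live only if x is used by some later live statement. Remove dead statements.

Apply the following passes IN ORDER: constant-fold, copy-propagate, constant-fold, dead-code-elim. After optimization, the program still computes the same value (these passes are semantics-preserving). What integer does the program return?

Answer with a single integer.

Initial IR:
  t = 3
  b = 3
  z = t - 3
  x = 0 - 0
  c = z
  u = 6
  y = z
  return c
After constant-fold (8 stmts):
  t = 3
  b = 3
  z = t - 3
  x = 0
  c = z
  u = 6
  y = z
  return c
After copy-propagate (8 stmts):
  t = 3
  b = 3
  z = 3 - 3
  x = 0
  c = z
  u = 6
  y = z
  return z
After constant-fold (8 stmts):
  t = 3
  b = 3
  z = 0
  x = 0
  c = z
  u = 6
  y = z
  return z
After dead-code-elim (2 stmts):
  z = 0
  return z
Evaluate:
  t = 3  =>  t = 3
  b = 3  =>  b = 3
  z = t - 3  =>  z = 0
  x = 0 - 0  =>  x = 0
  c = z  =>  c = 0
  u = 6  =>  u = 6
  y = z  =>  y = 0
  return c = 0

Answer: 0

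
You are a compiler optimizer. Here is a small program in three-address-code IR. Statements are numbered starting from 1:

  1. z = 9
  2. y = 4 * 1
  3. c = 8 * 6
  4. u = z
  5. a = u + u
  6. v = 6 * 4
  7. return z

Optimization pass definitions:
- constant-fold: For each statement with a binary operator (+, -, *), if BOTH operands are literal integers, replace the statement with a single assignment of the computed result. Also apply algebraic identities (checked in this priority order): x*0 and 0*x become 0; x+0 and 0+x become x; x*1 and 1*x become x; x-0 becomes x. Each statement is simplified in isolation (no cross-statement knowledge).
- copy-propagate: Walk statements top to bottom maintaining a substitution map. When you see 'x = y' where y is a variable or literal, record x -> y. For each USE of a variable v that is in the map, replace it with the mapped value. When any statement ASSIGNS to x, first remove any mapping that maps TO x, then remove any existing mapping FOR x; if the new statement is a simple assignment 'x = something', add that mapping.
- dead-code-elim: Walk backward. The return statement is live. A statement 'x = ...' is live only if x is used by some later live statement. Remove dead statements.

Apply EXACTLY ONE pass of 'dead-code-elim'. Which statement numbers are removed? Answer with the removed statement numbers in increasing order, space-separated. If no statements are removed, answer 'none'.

Backward liveness scan:
Stmt 1 'z = 9': KEEP (z is live); live-in = []
Stmt 2 'y = 4 * 1': DEAD (y not in live set ['z'])
Stmt 3 'c = 8 * 6': DEAD (c not in live set ['z'])
Stmt 4 'u = z': DEAD (u not in live set ['z'])
Stmt 5 'a = u + u': DEAD (a not in live set ['z'])
Stmt 6 'v = 6 * 4': DEAD (v not in live set ['z'])
Stmt 7 'return z': KEEP (return); live-in = ['z']
Removed statement numbers: [2, 3, 4, 5, 6]
Surviving IR:
  z = 9
  return z

Answer: 2 3 4 5 6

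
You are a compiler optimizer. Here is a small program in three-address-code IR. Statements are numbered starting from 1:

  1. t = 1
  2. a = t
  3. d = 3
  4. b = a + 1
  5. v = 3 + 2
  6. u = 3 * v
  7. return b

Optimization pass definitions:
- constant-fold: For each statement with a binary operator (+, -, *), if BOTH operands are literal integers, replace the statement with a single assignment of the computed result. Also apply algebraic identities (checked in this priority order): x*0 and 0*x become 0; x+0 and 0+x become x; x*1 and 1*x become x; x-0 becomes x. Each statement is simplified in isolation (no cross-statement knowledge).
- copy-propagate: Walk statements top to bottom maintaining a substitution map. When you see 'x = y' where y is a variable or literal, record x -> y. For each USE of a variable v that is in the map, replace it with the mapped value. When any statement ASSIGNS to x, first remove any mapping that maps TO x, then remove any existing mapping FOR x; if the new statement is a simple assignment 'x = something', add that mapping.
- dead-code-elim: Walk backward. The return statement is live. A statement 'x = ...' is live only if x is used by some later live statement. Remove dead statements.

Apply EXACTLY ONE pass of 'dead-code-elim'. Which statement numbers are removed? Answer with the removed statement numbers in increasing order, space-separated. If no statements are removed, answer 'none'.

Backward liveness scan:
Stmt 1 't = 1': KEEP (t is live); live-in = []
Stmt 2 'a = t': KEEP (a is live); live-in = ['t']
Stmt 3 'd = 3': DEAD (d not in live set ['a'])
Stmt 4 'b = a + 1': KEEP (b is live); live-in = ['a']
Stmt 5 'v = 3 + 2': DEAD (v not in live set ['b'])
Stmt 6 'u = 3 * v': DEAD (u not in live set ['b'])
Stmt 7 'return b': KEEP (return); live-in = ['b']
Removed statement numbers: [3, 5, 6]
Surviving IR:
  t = 1
  a = t
  b = a + 1
  return b

Answer: 3 5 6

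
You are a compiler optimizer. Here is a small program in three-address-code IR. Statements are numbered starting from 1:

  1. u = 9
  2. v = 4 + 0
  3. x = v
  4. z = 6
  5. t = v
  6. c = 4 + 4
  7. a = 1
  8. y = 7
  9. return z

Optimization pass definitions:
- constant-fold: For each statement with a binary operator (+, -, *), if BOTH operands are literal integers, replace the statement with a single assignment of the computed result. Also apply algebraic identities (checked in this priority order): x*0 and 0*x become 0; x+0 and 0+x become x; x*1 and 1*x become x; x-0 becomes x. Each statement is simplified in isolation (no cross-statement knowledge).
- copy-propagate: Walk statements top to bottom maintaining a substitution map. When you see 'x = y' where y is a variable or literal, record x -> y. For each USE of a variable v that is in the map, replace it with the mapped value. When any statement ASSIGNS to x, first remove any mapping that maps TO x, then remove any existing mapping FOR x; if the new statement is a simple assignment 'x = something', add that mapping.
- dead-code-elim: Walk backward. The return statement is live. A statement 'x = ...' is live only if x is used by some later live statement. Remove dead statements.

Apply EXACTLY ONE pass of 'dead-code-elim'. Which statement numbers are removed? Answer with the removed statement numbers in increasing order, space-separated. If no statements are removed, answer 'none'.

Answer: 1 2 3 5 6 7 8

Derivation:
Backward liveness scan:
Stmt 1 'u = 9': DEAD (u not in live set [])
Stmt 2 'v = 4 + 0': DEAD (v not in live set [])
Stmt 3 'x = v': DEAD (x not in live set [])
Stmt 4 'z = 6': KEEP (z is live); live-in = []
Stmt 5 't = v': DEAD (t not in live set ['z'])
Stmt 6 'c = 4 + 4': DEAD (c not in live set ['z'])
Stmt 7 'a = 1': DEAD (a not in live set ['z'])
Stmt 8 'y = 7': DEAD (y not in live set ['z'])
Stmt 9 'return z': KEEP (return); live-in = ['z']
Removed statement numbers: [1, 2, 3, 5, 6, 7, 8]
Surviving IR:
  z = 6
  return z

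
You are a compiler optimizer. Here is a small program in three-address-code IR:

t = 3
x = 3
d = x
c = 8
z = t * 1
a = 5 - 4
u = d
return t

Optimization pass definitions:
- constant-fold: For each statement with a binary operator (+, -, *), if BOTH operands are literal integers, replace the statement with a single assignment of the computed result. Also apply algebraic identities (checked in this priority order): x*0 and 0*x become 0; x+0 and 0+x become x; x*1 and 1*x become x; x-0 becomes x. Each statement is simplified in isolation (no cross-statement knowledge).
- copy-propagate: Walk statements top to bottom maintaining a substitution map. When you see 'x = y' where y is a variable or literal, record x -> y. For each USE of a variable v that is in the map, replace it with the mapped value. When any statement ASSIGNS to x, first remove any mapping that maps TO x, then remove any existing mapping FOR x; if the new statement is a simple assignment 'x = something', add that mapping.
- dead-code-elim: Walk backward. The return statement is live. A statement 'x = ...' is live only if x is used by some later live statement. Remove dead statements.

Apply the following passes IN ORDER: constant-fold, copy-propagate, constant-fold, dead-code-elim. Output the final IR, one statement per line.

Answer: return 3

Derivation:
Initial IR:
  t = 3
  x = 3
  d = x
  c = 8
  z = t * 1
  a = 5 - 4
  u = d
  return t
After constant-fold (8 stmts):
  t = 3
  x = 3
  d = x
  c = 8
  z = t
  a = 1
  u = d
  return t
After copy-propagate (8 stmts):
  t = 3
  x = 3
  d = 3
  c = 8
  z = 3
  a = 1
  u = 3
  return 3
After constant-fold (8 stmts):
  t = 3
  x = 3
  d = 3
  c = 8
  z = 3
  a = 1
  u = 3
  return 3
After dead-code-elim (1 stmts):
  return 3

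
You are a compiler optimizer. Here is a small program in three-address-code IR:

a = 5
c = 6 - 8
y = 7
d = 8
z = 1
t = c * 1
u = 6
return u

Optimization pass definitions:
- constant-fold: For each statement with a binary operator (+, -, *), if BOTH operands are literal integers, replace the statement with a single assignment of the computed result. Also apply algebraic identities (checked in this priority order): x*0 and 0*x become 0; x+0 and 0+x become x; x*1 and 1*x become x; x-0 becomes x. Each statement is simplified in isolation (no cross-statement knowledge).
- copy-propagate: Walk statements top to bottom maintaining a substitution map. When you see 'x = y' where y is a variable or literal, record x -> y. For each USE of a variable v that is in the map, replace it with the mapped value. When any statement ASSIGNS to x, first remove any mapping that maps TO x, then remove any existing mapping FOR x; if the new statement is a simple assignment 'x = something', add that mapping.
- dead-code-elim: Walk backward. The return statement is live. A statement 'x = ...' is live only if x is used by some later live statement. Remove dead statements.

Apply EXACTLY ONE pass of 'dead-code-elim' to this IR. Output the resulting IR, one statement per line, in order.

Answer: u = 6
return u

Derivation:
Applying dead-code-elim statement-by-statement:
  [8] return u  -> KEEP (return); live=['u']
  [7] u = 6  -> KEEP; live=[]
  [6] t = c * 1  -> DEAD (t not live)
  [5] z = 1  -> DEAD (z not live)
  [4] d = 8  -> DEAD (d not live)
  [3] y = 7  -> DEAD (y not live)
  [2] c = 6 - 8  -> DEAD (c not live)
  [1] a = 5  -> DEAD (a not live)
Result (2 stmts):
  u = 6
  return u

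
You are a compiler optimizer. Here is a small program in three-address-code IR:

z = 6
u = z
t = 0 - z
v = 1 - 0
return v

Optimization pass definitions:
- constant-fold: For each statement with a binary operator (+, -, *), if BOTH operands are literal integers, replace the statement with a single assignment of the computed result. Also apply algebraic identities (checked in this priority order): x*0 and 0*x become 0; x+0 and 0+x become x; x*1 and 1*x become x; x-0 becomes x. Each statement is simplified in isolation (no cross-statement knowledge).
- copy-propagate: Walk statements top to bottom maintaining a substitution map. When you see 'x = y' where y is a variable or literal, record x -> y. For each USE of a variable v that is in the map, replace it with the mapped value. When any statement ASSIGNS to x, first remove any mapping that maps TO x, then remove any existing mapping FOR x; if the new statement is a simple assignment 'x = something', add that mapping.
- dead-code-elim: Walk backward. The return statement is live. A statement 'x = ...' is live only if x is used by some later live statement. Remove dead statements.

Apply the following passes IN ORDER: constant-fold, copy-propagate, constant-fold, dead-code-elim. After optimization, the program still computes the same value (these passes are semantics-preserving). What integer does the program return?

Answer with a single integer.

Initial IR:
  z = 6
  u = z
  t = 0 - z
  v = 1 - 0
  return v
After constant-fold (5 stmts):
  z = 6
  u = z
  t = 0 - z
  v = 1
  return v
After copy-propagate (5 stmts):
  z = 6
  u = 6
  t = 0 - 6
  v = 1
  return 1
After constant-fold (5 stmts):
  z = 6
  u = 6
  t = -6
  v = 1
  return 1
After dead-code-elim (1 stmts):
  return 1
Evaluate:
  z = 6  =>  z = 6
  u = z  =>  u = 6
  t = 0 - z  =>  t = -6
  v = 1 - 0  =>  v = 1
  return v = 1

Answer: 1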